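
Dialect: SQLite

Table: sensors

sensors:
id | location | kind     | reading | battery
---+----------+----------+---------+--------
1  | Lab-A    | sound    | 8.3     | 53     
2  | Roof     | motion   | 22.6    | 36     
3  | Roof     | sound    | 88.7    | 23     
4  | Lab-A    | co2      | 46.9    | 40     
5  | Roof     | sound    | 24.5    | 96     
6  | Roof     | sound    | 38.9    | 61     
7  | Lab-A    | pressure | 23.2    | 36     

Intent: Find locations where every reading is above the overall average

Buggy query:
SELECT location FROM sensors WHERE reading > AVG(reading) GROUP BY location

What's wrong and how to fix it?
Bug: AVG() is an aggregate; it can't sit directly in WHERE

Fix: Compute the overall average in a scalar subquery and compare each group's MIN against it in HAVING

Corrected query:
SELECT location FROM sensors GROUP BY location HAVING MIN(reading) > (SELECT AVG(reading) FROM sensors)

Result:
(no rows)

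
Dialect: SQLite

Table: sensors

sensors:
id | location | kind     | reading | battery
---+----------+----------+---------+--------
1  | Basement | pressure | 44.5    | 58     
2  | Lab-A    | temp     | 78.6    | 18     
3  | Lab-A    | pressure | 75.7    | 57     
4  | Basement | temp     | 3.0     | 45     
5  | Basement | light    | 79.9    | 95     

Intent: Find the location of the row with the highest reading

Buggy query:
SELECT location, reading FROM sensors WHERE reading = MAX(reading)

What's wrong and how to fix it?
Bug: MAX(reading) is an aggregate and cannot be used directly in WHERE

Fix: Use a subquery: WHERE reading = (SELECT MAX(reading) FROM sensors)

Corrected query:
SELECT location, reading FROM sensors WHERE reading = (SELECT MAX(reading) FROM sensors)

Result:
location | reading
---------+--------
Basement | 79.9   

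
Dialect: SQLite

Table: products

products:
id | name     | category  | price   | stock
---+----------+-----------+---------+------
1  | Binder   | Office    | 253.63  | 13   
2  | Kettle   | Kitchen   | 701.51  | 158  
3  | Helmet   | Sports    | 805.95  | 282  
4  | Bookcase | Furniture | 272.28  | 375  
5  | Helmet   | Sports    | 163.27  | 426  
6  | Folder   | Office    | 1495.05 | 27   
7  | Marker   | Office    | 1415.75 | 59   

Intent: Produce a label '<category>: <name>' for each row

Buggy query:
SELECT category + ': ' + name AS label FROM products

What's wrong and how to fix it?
Bug: SQLite uses || for string concatenation; + coerces text to numbers (yielding 0)

Fix: Replace + with || to concatenate text

Corrected query:
SELECT category || ': ' || name AS label FROM products

Result:
label              
-------------------
Office: Binder     
Kitchen: Kettle    
Sports: Helmet     
Furniture: Bookcase
Sports: Helmet     
Office: Folder     
Office: Marker     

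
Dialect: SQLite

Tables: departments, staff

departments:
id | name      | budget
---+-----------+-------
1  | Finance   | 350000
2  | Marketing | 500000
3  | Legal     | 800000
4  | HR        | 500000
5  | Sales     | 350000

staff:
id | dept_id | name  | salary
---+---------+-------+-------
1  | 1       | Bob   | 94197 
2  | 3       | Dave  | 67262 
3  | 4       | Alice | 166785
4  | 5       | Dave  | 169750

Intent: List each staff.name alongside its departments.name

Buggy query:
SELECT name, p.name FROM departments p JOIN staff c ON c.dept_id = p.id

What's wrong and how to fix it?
Bug: 'name' exists in both joined tables, so the database can't tell which one is meant

Fix: Prefix ambiguous columns with the table alias

Corrected query:
SELECT c.name, p.name FROM departments p JOIN staff c ON c.dept_id = p.id

Result:
name  | name   
------+--------
Bob   | Finance
Dave  | Legal  
Alice | HR     
Dave  | Sales  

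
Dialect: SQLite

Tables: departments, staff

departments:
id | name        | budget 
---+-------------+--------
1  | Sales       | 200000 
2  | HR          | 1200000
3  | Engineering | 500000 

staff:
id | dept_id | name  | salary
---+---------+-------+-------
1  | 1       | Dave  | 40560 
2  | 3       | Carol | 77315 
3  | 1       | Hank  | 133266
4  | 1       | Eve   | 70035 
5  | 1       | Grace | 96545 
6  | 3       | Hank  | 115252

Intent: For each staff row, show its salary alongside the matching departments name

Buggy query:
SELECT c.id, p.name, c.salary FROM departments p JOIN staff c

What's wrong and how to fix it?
Bug: Missing join condition: each staff row is matched to all departments rows instead of just its own

Fix: Specify the join condition linking the foreign key to the parent id

Corrected query:
SELECT c.id, p.name, c.salary FROM departments p JOIN staff c ON c.dept_id = p.id

Result:
id | name        | salary
---+-------------+-------
1  | Sales       | 40560 
2  | Engineering | 77315 
3  | Sales       | 133266
4  | Sales       | 70035 
5  | Sales       | 96545 
6  | Engineering | 115252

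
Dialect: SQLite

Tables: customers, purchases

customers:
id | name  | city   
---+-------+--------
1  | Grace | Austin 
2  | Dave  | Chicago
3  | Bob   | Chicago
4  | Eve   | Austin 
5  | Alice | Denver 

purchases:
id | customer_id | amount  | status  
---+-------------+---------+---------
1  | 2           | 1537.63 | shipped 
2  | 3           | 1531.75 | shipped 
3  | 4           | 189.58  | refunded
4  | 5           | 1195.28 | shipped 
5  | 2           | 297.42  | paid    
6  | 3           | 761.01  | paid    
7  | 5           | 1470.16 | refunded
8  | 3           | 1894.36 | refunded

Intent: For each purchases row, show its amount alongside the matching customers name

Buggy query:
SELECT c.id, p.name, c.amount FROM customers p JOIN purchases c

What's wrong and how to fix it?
Bug: JOIN with no ON clause produces a cartesian product; every purchases row pairs with every customers row

Fix: Specify the join condition linking the foreign key to the parent id

Corrected query:
SELECT c.id, p.name, c.amount FROM customers p JOIN purchases c ON c.customer_id = p.id

Result:
id | name  | amount 
---+-------+--------
1  | Dave  | 1537.63
2  | Bob   | 1531.75
3  | Eve   | 189.58 
4  | Alice | 1195.28
5  | Dave  | 297.42 
6  | Bob   | 761.01 
7  | Alice | 1470.16
8  | Bob   | 1894.36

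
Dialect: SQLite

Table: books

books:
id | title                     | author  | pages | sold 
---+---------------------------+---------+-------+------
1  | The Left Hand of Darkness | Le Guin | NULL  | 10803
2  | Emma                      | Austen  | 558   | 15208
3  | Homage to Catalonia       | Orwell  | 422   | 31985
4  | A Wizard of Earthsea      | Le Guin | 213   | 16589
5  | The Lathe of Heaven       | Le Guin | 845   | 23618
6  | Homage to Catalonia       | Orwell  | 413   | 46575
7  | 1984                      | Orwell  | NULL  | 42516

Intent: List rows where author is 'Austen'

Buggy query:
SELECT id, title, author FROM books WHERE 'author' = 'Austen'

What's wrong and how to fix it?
Bug: 'author' in single quotes is a string literal, not the column; the comparison is literal-vs-literal and never true

Fix: Remove the quotes around the column name (or use double quotes for an identifier)

Corrected query:
SELECT id, title, author FROM books WHERE author = 'Austen'

Result:
id | title | author
---+-------+-------
2  | Emma  | Austen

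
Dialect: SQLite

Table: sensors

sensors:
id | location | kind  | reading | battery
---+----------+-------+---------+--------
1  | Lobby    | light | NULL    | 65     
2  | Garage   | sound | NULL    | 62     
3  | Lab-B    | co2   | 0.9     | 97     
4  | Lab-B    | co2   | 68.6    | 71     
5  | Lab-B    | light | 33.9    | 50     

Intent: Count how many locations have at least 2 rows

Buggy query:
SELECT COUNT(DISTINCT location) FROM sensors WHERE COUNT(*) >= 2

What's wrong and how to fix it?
Bug: WHERE filters individual rows, not groups, so a group-level COUNT is invalid there

Fix: Group first with HAVING COUNT(*) >= 2, then COUNT the resulting groups

Corrected query:
SELECT COUNT(*) FROM (SELECT location FROM sensors GROUP BY location HAVING COUNT(*) >= 2)

Result:
COUNT(*)
--------
1       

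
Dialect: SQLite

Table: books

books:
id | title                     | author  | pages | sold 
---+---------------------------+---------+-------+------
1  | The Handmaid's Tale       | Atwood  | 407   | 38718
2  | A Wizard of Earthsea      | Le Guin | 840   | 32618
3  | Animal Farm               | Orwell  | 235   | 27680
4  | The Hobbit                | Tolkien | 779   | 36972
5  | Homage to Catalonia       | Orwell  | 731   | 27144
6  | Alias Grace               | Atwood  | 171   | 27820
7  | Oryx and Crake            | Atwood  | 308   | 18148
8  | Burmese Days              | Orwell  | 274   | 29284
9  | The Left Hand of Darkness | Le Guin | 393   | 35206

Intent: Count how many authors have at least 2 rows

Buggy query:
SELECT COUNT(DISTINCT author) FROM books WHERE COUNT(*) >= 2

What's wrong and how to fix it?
Bug: COUNT(*) cannot appear in WHERE; the per-group count doesn't exist yet

Fix: Group first with HAVING COUNT(*) >= 2, then COUNT the resulting groups

Corrected query:
SELECT COUNT(*) FROM (SELECT author FROM books GROUP BY author HAVING COUNT(*) >= 2)

Result:
COUNT(*)
--------
3       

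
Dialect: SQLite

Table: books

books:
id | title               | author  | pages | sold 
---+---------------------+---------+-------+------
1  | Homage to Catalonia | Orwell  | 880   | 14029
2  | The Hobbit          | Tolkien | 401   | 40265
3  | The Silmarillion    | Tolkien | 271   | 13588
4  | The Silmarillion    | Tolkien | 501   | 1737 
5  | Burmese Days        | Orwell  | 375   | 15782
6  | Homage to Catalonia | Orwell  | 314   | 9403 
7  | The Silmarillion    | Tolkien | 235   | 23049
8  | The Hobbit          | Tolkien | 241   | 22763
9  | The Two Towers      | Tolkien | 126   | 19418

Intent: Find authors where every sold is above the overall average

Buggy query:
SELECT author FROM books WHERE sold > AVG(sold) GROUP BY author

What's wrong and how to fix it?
Bug: AVG() is an aggregate; it can't sit directly in WHERE

Fix: Use a subquery for AVG and a HAVING MIN(...) filter so the condition holds for every row in the group

Corrected query:
SELECT author FROM books GROUP BY author HAVING MIN(sold) > (SELECT AVG(sold) FROM books)

Result:
(no rows)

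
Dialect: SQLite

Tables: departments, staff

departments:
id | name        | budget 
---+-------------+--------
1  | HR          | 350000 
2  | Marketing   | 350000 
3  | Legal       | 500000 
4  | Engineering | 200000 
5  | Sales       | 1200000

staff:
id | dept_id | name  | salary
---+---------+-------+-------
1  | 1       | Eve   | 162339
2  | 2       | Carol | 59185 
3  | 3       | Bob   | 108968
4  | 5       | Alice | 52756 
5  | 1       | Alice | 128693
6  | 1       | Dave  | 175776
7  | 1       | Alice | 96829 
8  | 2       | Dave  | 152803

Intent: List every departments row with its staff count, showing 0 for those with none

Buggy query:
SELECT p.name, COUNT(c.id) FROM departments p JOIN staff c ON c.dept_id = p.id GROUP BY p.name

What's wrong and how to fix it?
Bug: INNER JOIN drops departments rows that have no matching staff rows

Fix: Switch to LEFT JOIN to retain unmatched parent rows

Corrected query:
SELECT p.name, COUNT(c.id) FROM departments p LEFT JOIN staff c ON c.dept_id = p.id GROUP BY p.name

Result:
name        | COUNT(c.id)
------------+------------
Engineering | 0          
HR          | 4          
Legal       | 1          
Marketing   | 2          
Sales       | 1          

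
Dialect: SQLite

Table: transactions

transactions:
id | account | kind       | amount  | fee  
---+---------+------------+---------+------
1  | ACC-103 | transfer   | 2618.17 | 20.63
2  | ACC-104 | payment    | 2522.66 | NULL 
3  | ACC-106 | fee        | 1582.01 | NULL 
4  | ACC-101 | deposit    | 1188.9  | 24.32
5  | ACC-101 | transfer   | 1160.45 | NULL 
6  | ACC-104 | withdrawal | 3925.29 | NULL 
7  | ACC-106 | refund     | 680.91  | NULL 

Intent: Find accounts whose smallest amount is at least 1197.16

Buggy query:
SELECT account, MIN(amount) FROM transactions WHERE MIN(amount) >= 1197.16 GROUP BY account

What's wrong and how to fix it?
Bug: MIN() in WHERE is a misuse of aggregate

Fix: Replace WHERE with HAVING after the GROUP BY

Corrected query:
SELECT account, MIN(amount) FROM transactions GROUP BY account HAVING MIN(amount) >= 1197.16

Result:
account | MIN(amount)
--------+------------
ACC-103 | 2618.17    
ACC-104 | 2522.66    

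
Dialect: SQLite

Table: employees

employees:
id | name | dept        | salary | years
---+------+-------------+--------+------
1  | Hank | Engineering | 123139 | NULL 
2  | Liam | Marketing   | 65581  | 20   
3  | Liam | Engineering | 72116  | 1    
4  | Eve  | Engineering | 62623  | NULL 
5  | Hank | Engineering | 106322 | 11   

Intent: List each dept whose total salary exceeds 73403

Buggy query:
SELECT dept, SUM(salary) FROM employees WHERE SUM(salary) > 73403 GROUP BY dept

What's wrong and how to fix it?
Bug: SUM(salary) is an aggregate, but WHERE filters rows before aggregation

Fix: Move the aggregate condition to a HAVING clause

Corrected query:
SELECT dept, SUM(salary) FROM employees GROUP BY dept HAVING SUM(salary) > 73403

Result:
dept        | SUM(salary)
------------+------------
Engineering | 364200     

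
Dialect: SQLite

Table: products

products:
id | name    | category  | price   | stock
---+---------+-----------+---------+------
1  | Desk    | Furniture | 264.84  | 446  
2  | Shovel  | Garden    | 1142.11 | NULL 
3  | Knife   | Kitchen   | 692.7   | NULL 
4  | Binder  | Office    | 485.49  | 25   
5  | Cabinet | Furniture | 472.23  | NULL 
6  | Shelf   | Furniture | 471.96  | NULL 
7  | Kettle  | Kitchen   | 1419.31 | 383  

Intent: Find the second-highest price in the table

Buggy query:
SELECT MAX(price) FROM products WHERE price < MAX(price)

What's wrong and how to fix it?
Bug: The inner MAX is an aggregate inside WHERE, which is not allowed

Fix: Put the inner MAX in a scalar subquery

Corrected query:
SELECT MAX(price) FROM products WHERE price < (SELECT MAX(price) FROM products)

Result:
MAX(price)
----------
1142.11   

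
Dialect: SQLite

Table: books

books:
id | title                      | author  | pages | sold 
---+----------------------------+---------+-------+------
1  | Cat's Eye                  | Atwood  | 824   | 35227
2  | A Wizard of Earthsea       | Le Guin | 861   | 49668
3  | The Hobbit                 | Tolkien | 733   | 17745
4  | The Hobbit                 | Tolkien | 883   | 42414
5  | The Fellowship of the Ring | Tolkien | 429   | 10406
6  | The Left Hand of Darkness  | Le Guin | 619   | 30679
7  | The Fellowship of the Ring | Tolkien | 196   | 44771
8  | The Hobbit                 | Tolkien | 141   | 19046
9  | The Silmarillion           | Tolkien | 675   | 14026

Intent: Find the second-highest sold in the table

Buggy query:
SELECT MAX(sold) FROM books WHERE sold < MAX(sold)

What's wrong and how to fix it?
Bug: The inner MAX is an aggregate inside WHERE, which is not allowed

Fix: Put the inner MAX in a scalar subquery

Corrected query:
SELECT MAX(sold) FROM books WHERE sold < (SELECT MAX(sold) FROM books)

Result:
MAX(sold)
---------
44771    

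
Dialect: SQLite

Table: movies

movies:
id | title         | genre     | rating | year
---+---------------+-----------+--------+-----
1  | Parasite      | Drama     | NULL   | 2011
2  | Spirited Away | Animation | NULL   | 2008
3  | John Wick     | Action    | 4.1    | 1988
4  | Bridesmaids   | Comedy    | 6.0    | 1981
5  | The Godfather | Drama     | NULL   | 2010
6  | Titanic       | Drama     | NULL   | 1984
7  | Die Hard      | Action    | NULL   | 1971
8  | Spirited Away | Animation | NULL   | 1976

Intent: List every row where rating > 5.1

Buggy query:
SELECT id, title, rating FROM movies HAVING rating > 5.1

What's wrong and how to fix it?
Bug: HAVING filters the output of aggregation, but this query has no GROUP BY and no aggregate functions, so SQLite rejects it (HAVING clause on a non-aggregate query); the condition here is per row

Fix: Use WHERE for row-level filtering

Corrected query:
SELECT id, title, rating FROM movies WHERE rating > 5.1

Result:
id | title       | rating
---+-------------+-------
4  | Bridesmaids | 6     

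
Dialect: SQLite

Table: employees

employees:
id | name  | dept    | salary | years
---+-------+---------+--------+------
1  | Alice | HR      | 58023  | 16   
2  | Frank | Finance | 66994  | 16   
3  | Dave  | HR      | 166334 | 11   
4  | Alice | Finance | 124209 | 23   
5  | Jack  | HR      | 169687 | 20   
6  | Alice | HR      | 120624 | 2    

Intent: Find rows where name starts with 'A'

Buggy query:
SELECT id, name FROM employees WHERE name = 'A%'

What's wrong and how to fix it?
Bug: '=' compares the literal string including the % character; pattern matching needs LIKE

Fix: Replace '=' with LIKE so 'A%' is treated as a pattern

Corrected query:
SELECT id, name FROM employees WHERE name LIKE 'A%'

Result:
id | name 
---+------
1  | Alice
4  | Alice
6  | Alice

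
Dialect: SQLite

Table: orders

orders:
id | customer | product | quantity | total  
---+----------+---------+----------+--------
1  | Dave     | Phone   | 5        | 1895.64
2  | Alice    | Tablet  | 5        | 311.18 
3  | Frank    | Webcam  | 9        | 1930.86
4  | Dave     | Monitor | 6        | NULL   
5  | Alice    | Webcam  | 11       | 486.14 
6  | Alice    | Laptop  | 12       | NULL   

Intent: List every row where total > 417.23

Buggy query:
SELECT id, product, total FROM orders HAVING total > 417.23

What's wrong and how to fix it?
Bug: HAVING filters the output of aggregation, but this query has no GROUP BY and no aggregate functions, so SQLite rejects it (HAVING clause on a non-aggregate query); the condition here is per row

Fix: Replace HAVING with WHERE since the condition applies to individual rows

Corrected query:
SELECT id, product, total FROM orders WHERE total > 417.23

Result:
id | product | total  
---+---------+--------
1  | Phone   | 1895.64
3  | Webcam  | 1930.86
5  | Webcam  | 486.14 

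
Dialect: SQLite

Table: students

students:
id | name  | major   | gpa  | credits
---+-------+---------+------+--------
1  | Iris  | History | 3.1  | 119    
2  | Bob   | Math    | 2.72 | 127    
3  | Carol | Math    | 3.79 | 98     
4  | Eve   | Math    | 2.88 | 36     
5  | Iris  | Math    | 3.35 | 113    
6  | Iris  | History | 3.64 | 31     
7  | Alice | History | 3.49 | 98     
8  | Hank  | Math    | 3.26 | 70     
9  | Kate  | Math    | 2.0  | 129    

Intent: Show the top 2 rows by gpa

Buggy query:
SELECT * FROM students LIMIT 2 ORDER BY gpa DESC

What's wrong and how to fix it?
Bug: ORDER BY cannot follow LIMIT; LIMIT is the final clause

Fix: Swap the clauses: ORDER BY first, then LIMIT

Corrected query:
SELECT * FROM students ORDER BY gpa DESC LIMIT 2

Result:
id | name  | major   | gpa  | credits
---+-------+---------+------+--------
3  | Carol | Math    | 3.79 | 98     
6  | Iris  | History | 3.64 | 31     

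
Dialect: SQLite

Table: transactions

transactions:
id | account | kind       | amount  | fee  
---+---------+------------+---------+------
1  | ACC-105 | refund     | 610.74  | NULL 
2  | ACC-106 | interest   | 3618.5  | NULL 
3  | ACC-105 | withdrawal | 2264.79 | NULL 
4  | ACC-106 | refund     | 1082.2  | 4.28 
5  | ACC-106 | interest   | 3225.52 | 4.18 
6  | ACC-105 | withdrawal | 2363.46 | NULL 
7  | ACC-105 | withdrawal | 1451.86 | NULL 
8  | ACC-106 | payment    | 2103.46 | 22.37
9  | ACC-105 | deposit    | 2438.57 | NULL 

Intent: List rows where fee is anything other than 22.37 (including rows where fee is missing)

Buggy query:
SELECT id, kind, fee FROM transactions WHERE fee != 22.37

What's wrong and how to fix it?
Bug: Inequality against NULL is unknown, not true; rows with NULL are dropped

Fix: Add an explicit OR fee IS NULL to include the missing-value rows

Corrected query:
SELECT id, kind, fee FROM transactions WHERE fee != 22.37 OR fee IS NULL

Result:
id | kind       | fee 
---+------------+-----
1  | refund     | NULL
2  | interest   | NULL
3  | withdrawal | NULL
4  | refund     | 4.28
5  | interest   | 4.18
6  | withdrawal | NULL
7  | withdrawal | NULL
9  | deposit    | NULL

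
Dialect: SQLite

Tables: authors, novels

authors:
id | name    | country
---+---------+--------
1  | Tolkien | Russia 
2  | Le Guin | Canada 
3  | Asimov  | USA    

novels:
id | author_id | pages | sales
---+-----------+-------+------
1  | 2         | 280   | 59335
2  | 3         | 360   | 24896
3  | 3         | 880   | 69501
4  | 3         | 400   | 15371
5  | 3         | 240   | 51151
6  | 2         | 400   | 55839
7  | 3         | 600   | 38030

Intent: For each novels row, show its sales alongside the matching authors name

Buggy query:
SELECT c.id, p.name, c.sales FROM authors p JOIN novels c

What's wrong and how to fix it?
Bug: JOIN with no ON clause produces a cartesian product; every novels row pairs with every authors row

Fix: Add ON c.author_id = p.id to the JOIN

Corrected query:
SELECT c.id, p.name, c.sales FROM authors p JOIN novels c ON c.author_id = p.id

Result:
id | name    | sales
---+---------+------
1  | Le Guin | 59335
2  | Asimov  | 24896
3  | Asimov  | 69501
4  | Asimov  | 15371
5  | Asimov  | 51151
6  | Le Guin | 55839
7  | Asimov  | 38030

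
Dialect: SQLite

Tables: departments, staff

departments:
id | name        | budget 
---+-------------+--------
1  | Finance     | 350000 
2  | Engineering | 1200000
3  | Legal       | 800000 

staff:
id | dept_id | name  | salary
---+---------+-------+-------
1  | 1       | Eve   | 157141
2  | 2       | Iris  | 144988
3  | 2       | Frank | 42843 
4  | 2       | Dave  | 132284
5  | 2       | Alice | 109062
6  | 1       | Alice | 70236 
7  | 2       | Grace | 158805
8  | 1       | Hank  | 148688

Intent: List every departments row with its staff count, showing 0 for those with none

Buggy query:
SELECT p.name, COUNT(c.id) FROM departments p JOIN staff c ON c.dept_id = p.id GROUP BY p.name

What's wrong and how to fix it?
Bug: An inner join excludes parents with zero children

Fix: Use LEFT JOIN so parents without children still appear (COUNT(c.id) gives 0)

Corrected query:
SELECT p.name, COUNT(c.id) FROM departments p LEFT JOIN staff c ON c.dept_id = p.id GROUP BY p.name

Result:
name        | COUNT(c.id)
------------+------------
Engineering | 5          
Finance     | 3          
Legal       | 0          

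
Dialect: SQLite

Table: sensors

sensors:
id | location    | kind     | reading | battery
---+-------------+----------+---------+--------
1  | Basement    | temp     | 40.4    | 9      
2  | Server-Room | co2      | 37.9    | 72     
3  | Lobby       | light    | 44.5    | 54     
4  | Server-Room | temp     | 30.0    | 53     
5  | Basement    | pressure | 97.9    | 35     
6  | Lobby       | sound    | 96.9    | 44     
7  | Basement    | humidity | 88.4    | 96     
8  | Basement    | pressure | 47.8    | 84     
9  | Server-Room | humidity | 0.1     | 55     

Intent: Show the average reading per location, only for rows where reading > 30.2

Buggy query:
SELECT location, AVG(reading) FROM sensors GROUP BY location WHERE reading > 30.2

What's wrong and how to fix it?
Bug: Row-level WHERE must come before GROUP BY in the clause order

Fix: Move the WHERE clause before GROUP BY

Corrected query:
SELECT location, AVG(reading) FROM sensors WHERE reading > 30.2 GROUP BY location

Result:
location    | AVG(reading)
------------+-------------
Basement    | 68.625      
Lobby       | 70.7        
Server-Room | 37.9        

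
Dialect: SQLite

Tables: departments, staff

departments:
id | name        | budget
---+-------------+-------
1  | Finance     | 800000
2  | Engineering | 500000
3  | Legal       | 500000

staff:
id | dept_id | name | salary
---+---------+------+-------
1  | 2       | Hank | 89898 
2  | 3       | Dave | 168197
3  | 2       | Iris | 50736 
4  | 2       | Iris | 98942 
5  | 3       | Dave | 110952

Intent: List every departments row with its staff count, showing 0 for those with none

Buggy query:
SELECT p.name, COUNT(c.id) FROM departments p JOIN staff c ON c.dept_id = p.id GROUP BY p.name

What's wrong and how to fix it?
Bug: An inner join excludes parents with zero children

Fix: Switch to LEFT JOIN to retain unmatched parent rows

Corrected query:
SELECT p.name, COUNT(c.id) FROM departments p LEFT JOIN staff c ON c.dept_id = p.id GROUP BY p.name

Result:
name        | COUNT(c.id)
------------+------------
Engineering | 3          
Finance     | 0          
Legal       | 2          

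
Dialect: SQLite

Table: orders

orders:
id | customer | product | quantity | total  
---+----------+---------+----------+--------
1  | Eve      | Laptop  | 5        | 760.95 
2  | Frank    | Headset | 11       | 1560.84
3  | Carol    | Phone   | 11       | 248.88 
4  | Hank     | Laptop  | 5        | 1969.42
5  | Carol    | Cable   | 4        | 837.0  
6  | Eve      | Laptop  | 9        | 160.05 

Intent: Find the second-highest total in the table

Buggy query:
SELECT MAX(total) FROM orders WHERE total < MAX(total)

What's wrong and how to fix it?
Bug: MAX(total) on the right of the comparison is an aggregate-in-WHERE error

Fix: Compute the overall MAX in a subquery, then take MAX of rows below it

Corrected query:
SELECT MAX(total) FROM orders WHERE total < (SELECT MAX(total) FROM orders)

Result:
MAX(total)
----------
1560.84   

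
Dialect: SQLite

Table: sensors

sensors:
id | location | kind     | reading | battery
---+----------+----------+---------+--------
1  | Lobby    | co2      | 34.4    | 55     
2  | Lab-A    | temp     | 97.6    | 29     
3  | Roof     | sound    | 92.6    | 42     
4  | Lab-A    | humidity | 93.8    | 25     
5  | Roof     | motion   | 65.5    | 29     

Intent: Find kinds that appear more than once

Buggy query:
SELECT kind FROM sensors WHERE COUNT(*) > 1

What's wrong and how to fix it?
Bug: COUNT(*) is an aggregate and cannot be used in WHERE

Fix: GROUP BY kind, then filter groups with HAVING COUNT(*) > 1

Corrected query:
SELECT kind FROM sensors GROUP BY kind HAVING COUNT(*) > 1

Result:
(no rows)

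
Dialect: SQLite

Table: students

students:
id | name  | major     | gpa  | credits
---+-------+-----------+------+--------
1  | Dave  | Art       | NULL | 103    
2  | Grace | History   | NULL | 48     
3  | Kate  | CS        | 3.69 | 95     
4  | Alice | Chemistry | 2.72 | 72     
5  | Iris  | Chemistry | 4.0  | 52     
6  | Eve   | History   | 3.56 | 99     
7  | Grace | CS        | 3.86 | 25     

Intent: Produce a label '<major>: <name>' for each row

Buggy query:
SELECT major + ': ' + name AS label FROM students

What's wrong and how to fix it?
Bug: '+' is numeric addition; on text columns SQLite converts them to 0 instead of concatenating

Fix: Replace + with || to concatenate text

Corrected query:
SELECT major || ': ' || name AS label FROM students

Result:
label           
----------------
Art: Dave       
History: Grace  
CS: Kate        
Chemistry: Alice
Chemistry: Iris 
History: Eve    
CS: Grace       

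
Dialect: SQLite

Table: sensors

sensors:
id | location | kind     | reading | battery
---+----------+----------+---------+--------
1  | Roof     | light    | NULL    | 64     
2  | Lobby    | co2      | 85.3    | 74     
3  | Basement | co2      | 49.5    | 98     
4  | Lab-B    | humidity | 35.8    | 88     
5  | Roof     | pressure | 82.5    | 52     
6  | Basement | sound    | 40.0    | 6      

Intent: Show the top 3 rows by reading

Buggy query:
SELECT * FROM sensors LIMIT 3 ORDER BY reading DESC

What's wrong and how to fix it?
Bug: ORDER BY cannot follow LIMIT; LIMIT is the final clause

Fix: Sort with ORDER BY, then apply LIMIT

Corrected query:
SELECT * FROM sensors ORDER BY reading DESC LIMIT 3

Result:
id | location | kind     | reading | battery
---+----------+----------+---------+--------
2  | Lobby    | co2      | 85.3    | 74     
5  | Roof     | pressure | 82.5    | 52     
3  | Basement | co2      | 49.5    | 98     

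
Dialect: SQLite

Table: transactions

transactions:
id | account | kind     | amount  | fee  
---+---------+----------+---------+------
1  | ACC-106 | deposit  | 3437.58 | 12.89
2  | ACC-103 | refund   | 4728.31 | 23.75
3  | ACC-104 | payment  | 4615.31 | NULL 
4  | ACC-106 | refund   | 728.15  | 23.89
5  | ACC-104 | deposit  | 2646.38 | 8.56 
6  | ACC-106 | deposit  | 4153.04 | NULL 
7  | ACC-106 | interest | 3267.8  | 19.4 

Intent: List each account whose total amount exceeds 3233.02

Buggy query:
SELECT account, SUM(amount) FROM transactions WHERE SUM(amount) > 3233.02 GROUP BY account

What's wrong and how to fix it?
Bug: WHERE runs before GROUP BY, so aggregates aren't available there

Fix: Use HAVING (which filters groups after aggregation) instead of WHERE

Corrected query:
SELECT account, SUM(amount) FROM transactions GROUP BY account HAVING SUM(amount) > 3233.02

Result:
account | SUM(amount)
--------+------------
ACC-103 | 4728.31    
ACC-104 | 7261.69    
ACC-106 | 11586.57   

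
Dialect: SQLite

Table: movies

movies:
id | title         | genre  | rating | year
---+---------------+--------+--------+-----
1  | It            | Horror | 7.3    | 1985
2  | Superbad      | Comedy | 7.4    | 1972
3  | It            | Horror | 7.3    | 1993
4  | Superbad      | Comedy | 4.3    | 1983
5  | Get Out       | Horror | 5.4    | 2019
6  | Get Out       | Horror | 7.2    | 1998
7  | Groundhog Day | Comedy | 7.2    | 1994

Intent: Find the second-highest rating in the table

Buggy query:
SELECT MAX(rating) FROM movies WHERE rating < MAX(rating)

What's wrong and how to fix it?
Bug: The inner MAX is an aggregate inside WHERE, which is not allowed

Fix: Put the inner MAX in a scalar subquery

Corrected query:
SELECT MAX(rating) FROM movies WHERE rating < (SELECT MAX(rating) FROM movies)

Result:
MAX(rating)
-----------
7.3        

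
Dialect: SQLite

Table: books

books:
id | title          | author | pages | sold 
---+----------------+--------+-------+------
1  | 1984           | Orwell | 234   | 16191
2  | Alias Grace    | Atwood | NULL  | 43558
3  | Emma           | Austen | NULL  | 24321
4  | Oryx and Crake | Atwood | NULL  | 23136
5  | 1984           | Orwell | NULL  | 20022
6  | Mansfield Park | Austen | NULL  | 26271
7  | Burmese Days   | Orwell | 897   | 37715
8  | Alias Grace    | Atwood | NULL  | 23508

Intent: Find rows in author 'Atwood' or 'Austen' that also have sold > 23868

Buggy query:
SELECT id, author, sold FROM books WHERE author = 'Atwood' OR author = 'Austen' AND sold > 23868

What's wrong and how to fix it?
Bug: AND binds tighter than OR, so this parses as author = 'Atwood' OR (author = 'Austen' AND sold > 23868)

Fix: Add parentheses around the OR so the AND applies to both alternatives

Corrected query:
SELECT id, author, sold FROM books WHERE (author = 'Atwood' OR author = 'Austen') AND sold > 23868

Result:
id | author | sold 
---+--------+------
2  | Atwood | 43558
3  | Austen | 24321
6  | Austen | 26271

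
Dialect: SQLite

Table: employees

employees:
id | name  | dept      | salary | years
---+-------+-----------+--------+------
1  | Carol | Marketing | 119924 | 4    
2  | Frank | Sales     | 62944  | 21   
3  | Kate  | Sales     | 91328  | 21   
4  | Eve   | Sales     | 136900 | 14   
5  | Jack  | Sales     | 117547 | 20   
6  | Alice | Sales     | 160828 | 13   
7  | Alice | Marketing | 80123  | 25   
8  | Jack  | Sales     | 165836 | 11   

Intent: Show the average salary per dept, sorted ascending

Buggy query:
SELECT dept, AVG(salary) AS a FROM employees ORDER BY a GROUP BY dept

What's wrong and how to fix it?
Bug: ORDER BY appears before GROUP BY; SQL clause order requires GROUP BY first

Fix: Move ORDER BY to the end, after GROUP BY

Corrected query:
SELECT dept, AVG(salary) AS a FROM employees GROUP BY dept ORDER BY a

Result:
dept      | a            
----------+--------------
Marketing | 100023.5     
Sales     | 122563.833333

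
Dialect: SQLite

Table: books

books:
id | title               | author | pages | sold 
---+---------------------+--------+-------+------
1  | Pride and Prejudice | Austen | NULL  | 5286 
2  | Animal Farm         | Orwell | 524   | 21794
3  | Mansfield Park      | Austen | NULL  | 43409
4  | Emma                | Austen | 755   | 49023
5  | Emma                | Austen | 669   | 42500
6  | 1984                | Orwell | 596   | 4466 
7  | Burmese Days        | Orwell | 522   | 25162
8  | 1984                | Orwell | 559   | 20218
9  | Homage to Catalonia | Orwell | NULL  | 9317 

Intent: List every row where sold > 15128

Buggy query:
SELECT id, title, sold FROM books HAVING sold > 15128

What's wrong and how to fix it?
Bug: This is a non-aggregate query (no GROUP BY, no aggregates), so in SQLite the HAVING clause is invalid here; a row-level condition belongs in WHERE

Fix: Replace HAVING with WHERE since the condition applies to individual rows

Corrected query:
SELECT id, title, sold FROM books WHERE sold > 15128

Result:
id | title          | sold 
---+----------------+------
2  | Animal Farm    | 21794
3  | Mansfield Park | 43409
4  | Emma           | 49023
5  | Emma           | 42500
7  | Burmese Days   | 25162
8  | 1984           | 20218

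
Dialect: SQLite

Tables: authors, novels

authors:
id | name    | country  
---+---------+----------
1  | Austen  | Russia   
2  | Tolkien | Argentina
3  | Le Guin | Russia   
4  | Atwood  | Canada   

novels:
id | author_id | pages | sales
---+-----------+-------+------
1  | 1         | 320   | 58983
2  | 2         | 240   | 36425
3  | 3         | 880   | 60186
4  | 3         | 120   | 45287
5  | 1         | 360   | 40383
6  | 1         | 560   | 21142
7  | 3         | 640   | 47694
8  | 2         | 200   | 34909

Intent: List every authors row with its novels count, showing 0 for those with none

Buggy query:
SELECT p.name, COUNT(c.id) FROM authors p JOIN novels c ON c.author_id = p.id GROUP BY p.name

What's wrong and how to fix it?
Bug: An inner join excludes parents with zero children

Fix: Switch to LEFT JOIN to retain unmatched parent rows

Corrected query:
SELECT p.name, COUNT(c.id) FROM authors p LEFT JOIN novels c ON c.author_id = p.id GROUP BY p.name

Result:
name    | COUNT(c.id)
--------+------------
Atwood  | 0          
Austen  | 3          
Le Guin | 3          
Tolkien | 2          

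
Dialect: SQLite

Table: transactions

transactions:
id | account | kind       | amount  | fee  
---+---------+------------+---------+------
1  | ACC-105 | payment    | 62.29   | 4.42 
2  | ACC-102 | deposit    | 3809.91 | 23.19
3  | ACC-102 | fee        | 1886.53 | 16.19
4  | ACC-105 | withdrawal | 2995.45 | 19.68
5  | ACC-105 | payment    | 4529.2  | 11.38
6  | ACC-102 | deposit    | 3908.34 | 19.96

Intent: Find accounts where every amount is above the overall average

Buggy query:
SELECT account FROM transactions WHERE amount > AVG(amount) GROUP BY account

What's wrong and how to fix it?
Bug: WHERE evaluates per row before aggregation, so AVG() is unavailable

Fix: Compute the overall average in a scalar subquery and compare each group's MIN against it in HAVING

Corrected query:
SELECT account FROM transactions GROUP BY account HAVING MIN(amount) > (SELECT AVG(amount) FROM transactions)

Result:
(no rows)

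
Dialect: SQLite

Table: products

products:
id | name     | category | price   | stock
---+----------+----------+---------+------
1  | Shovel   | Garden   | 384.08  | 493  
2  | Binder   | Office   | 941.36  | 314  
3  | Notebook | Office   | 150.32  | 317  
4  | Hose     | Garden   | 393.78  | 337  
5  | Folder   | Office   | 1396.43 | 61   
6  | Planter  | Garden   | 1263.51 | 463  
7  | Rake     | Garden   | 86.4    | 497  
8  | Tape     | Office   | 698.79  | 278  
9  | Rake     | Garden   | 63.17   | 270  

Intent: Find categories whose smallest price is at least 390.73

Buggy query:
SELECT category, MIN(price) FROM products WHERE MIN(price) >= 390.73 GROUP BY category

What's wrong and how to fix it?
Bug: Aggregates like MIN are computed per group after WHERE runs

Fix: Replace WHERE with HAVING after the GROUP BY

Corrected query:
SELECT category, MIN(price) FROM products GROUP BY category HAVING MIN(price) >= 390.73

Result:
(no rows)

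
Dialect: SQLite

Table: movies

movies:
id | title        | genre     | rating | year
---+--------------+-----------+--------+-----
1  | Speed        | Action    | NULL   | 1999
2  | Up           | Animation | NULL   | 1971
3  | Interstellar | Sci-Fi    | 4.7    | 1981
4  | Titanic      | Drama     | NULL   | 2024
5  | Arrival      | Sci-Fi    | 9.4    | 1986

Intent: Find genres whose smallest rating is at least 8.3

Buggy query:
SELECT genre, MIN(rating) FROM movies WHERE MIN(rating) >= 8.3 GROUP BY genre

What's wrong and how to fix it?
Bug: Aggregates like MIN are computed per group after WHERE runs

Fix: Use HAVING for the per-group MIN condition

Corrected query:
SELECT genre, MIN(rating) FROM movies GROUP BY genre HAVING MIN(rating) >= 8.3

Result:
(no rows)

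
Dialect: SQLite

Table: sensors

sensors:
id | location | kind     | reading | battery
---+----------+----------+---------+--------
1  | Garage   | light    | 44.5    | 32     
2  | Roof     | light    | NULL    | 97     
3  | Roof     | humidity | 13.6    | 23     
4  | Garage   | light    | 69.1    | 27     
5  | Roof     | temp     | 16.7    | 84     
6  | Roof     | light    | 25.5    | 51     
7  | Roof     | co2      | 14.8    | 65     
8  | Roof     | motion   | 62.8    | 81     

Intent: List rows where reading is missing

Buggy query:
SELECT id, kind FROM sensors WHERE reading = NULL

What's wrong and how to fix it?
Bug: '= NULL' is always unknown in SQL three-valued logic, so no rows match

Fix: Replace '= NULL' with 'IS NULL'

Corrected query:
SELECT id, kind FROM sensors WHERE reading IS NULL

Result:
id | kind 
---+------
2  | light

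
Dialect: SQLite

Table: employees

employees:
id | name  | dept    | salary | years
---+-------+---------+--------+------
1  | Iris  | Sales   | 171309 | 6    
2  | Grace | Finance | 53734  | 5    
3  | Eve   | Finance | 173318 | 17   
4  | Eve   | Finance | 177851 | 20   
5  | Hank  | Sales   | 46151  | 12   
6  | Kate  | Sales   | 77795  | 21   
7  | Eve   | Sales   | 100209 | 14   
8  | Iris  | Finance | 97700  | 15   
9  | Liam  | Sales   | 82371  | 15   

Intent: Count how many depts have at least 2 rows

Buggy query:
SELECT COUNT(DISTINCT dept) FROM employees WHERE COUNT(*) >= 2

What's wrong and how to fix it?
Bug: COUNT(*) cannot appear in WHERE; the per-group count doesn't exist yet

Fix: Group first with HAVING COUNT(*) >= 2, then COUNT the resulting groups

Corrected query:
SELECT COUNT(*) FROM (SELECT dept FROM employees GROUP BY dept HAVING COUNT(*) >= 2)

Result:
COUNT(*)
--------
2       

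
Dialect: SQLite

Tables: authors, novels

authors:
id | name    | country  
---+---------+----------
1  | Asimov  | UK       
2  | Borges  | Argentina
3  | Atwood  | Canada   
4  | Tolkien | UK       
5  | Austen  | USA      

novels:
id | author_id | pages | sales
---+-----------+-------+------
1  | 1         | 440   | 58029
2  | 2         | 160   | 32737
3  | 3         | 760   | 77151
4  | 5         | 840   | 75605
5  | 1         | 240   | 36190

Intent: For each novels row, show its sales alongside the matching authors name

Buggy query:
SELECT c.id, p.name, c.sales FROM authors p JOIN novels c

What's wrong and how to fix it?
Bug: Missing join condition: each novels row is matched to all authors rows instead of just its own

Fix: Specify the join condition linking the foreign key to the parent id

Corrected query:
SELECT c.id, p.name, c.sales FROM authors p JOIN novels c ON c.author_id = p.id

Result:
id | name   | sales
---+--------+------
1  | Asimov | 58029
2  | Borges | 32737
3  | Atwood | 77151
4  | Austen | 75605
5  | Asimov | 36190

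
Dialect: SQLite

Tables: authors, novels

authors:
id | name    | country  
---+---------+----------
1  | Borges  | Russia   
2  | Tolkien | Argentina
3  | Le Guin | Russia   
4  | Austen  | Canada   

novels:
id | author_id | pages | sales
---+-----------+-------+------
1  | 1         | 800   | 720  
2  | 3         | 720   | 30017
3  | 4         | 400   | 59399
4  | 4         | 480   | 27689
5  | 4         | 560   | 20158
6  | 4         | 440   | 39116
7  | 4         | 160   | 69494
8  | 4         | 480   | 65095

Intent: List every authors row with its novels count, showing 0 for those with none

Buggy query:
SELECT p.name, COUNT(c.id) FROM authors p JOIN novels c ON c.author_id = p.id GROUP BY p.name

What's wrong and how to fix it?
Bug: INNER JOIN drops authors rows that have no matching novels rows

Fix: Switch to LEFT JOIN to retain unmatched parent rows

Corrected query:
SELECT p.name, COUNT(c.id) FROM authors p LEFT JOIN novels c ON c.author_id = p.id GROUP BY p.name

Result:
name    | COUNT(c.id)
--------+------------
Austen  | 6          
Borges  | 1          
Le Guin | 1          
Tolkien | 0          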